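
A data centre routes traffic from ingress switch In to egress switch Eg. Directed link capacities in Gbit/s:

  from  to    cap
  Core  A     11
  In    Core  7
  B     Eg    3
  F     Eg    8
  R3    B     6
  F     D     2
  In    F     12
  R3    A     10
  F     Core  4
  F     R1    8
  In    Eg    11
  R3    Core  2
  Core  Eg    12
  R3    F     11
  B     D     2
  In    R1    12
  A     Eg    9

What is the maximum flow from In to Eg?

30

Augment In→Eg: bottleneck 11, flow now 11.
Augment In→F→Eg: bottleneck 8, flow now 19.
Augment In→Core→Eg: bottleneck 7, flow now 26.
Augment In→F→Core→Eg: bottleneck 4, flow now 30.
No augmenting path remains; maximum flow = 30.
In the residual graph, reachable from In: {In, R1}.
Min-cut edges: In→F (12), In→Core (7), In→Eg (11); capacity 12 + 7 + 11 = 30.
This cut is saturated, so no flow can exceed 30.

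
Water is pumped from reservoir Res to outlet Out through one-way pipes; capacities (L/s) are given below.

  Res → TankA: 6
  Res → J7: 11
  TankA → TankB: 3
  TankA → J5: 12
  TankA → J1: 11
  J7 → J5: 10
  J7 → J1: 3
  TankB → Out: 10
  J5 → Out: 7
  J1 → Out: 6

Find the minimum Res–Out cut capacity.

Augment Res→TankA→TankB→Out: bottleneck 3, flow now 3.
Augment Res→TankA→J5→Out: bottleneck 3, flow now 6.
Augment Res→J7→J5→Out: bottleneck 4, flow now 10.
Augment Res→J7→J1→Out: bottleneck 3, flow now 13.
Augment Res→J7→J5→TankA→J1→Out: bottleneck 3, flow now 16. (uses reverse residual edge)
No augmenting path remains; maximum flow = 16.
By max-flow min-cut, the minimum cut capacity equals the max flow.
In the residual graph, reachable from Res: {Res, J7, J5}.
Min-cut edges: Res→TankA (6), J7→J1 (3), J5→Out (7); capacity 6 + 3 + 7 = 16.

16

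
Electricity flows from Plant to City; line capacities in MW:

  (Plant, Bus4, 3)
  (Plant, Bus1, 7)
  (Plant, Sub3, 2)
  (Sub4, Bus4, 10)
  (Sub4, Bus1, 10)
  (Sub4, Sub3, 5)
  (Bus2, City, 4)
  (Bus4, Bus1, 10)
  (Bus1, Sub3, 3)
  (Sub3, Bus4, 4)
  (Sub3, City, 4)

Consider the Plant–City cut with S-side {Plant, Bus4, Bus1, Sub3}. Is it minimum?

Given cut capacity: 4 = 4.
Augment Plant→Sub3→City: bottleneck 2, flow now 2.
Augment Plant→Bus1→Sub3→City: bottleneck 2, flow now 4.
No augmenting path remains; maximum flow = 4.
Cut capacity 4 equals the max flow, so it is a minimum cut.

Yes — it is a minimum cut (capacity 4).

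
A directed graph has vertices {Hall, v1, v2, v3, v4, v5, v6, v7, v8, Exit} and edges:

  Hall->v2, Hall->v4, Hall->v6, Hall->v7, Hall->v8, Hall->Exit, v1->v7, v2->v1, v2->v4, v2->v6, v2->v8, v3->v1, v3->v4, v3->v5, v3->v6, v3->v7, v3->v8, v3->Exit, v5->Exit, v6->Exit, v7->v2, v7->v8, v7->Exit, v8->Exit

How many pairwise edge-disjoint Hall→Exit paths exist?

Assign every edge capacity 1; by Menger, the answer equals the max flow.
Path Hall→Exit (+1); total 1.
Path Hall→v6→Exit (+1); total 2.
Path Hall→v7→Exit (+1); total 3.
Path Hall→v8→Exit (+1); total 4.
No residual Hall→Exit path; max flow = 4.
Certifying cut of size 4: {Hall→Exit, v6→Exit, v7→Exit, v8→Exit}.

4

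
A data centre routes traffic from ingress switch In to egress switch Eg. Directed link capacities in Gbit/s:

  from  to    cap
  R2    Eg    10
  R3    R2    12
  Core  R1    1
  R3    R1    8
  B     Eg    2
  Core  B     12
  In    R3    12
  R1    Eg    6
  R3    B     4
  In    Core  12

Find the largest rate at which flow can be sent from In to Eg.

15

Augment In→R3→B→Eg: bottleneck 2, flow now 2.
Augment In→R3→R2→Eg: bottleneck 10, flow now 12.
Augment In→Core→R1→Eg: bottleneck 1, flow now 13.
Augment In→Core→B→R3→R1→Eg: bottleneck 2, flow now 15. (uses reverse residual edge)
No augmenting path remains; maximum flow = 15.
In the residual graph, reachable from In: {In, Core, B}.
Min-cut edges: In→R3 (12), Core→R1 (1), B→Eg (2); capacity 12 + 1 + 2 = 15.
This cut is saturated, so no flow can exceed 15.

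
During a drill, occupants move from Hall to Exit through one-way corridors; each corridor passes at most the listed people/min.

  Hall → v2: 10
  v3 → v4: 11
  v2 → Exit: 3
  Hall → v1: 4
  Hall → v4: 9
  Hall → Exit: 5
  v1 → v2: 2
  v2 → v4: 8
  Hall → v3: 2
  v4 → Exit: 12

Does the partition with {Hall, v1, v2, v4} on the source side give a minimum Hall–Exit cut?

No — its capacity is 22, but the minimum cut has capacity 20.

Given cut capacity: 2 + 5 + 3 + 12 = 22.
Augment Hall→Exit: bottleneck 5, flow now 5.
Augment Hall→v2→Exit: bottleneck 3, flow now 8.
Augment Hall→v4→Exit: bottleneck 9, flow now 17.
Augment Hall→v2→v4→Exit: bottleneck 3, flow now 20.
No augmenting path remains; maximum flow = 20.
In the residual graph, reachable from Hall: {Hall, v1, v2, v3, v4}.
Min-cut edges: Hall→Exit (5), v2→Exit (3), v4→Exit (12); capacity 5 + 3 + 12 = 20.
Cut capacity 22 exceeds the max flow 20, so it is not minimum.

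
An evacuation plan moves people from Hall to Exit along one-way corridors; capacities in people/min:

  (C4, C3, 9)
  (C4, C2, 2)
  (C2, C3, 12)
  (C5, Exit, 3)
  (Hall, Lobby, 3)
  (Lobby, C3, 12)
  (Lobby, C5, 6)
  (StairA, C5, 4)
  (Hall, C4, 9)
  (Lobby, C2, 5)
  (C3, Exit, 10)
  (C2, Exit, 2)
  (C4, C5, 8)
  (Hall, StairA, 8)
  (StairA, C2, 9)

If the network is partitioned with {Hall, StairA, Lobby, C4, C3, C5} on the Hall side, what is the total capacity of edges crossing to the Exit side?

Edges leaving {Hall, StairA, Lobby, C4, C3, C5}: StairA→C2 (9), Lobby→C2 (5), C4→C2 (2), C3→Exit (10), C5→Exit (3).
Cut capacity = 9 + 5 + 2 + 10 + 3 = 29.

29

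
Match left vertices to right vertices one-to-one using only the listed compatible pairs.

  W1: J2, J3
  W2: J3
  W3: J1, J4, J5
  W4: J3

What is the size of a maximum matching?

3

Unit-capacity flow: source→left, listed edges, right→sink; max matching = max flow.
Augmenting path W1→J2 (+1); matched 1.
Augmenting path W2→J3 (+1); matched 2.
Augmenting path W3→J1 (+1); matched 3.
No augmenting path remains; maximum matching = 3.
König certificate: {W1, W3, J3} is a vertex cover of size 3 (every listed pair touches it), so no matching can be larger.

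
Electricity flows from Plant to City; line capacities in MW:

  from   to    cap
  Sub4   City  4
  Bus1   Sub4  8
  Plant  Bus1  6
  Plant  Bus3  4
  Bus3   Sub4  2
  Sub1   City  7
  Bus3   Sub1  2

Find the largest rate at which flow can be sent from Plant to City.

6

Augment Plant→Bus3→Sub4→City: bottleneck 2, flow now 2.
Augment Plant→Bus3→Sub1→City: bottleneck 2, flow now 4.
Augment Plant→Bus1→Sub4→City: bottleneck 2, flow now 6.
No augmenting path remains; maximum flow = 6.
In the residual graph, reachable from Plant: {Plant, Bus3, Bus1, Sub4}.
Min-cut edges: Bus3→Sub1 (2), Sub4→City (4); capacity 2 + 4 = 6.
This cut is saturated, so no flow can exceed 6.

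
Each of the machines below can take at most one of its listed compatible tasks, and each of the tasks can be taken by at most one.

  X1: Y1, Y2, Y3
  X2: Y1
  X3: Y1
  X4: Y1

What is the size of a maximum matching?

Unit-capacity flow: source→left, listed edges, right→sink; max matching = max flow.
Augmenting path X1→Y1 (+1); matched 1.
Augmenting path X2→Y1→X1→Y2 (+1); matched 2.
No augmenting path remains; maximum matching = 2.
König certificate: {X1, Y1} is a vertex cover of size 2 (every listed pair touches it), so no matching can be larger.

2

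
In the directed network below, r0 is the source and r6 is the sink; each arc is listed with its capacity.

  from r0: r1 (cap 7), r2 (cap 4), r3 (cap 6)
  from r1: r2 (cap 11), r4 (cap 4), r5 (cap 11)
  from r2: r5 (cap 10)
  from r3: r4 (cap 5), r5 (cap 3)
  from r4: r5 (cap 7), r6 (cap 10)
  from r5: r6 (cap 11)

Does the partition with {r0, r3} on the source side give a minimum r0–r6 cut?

No — its capacity is 19, but the minimum cut has capacity 17.

Given cut capacity: 7 + 4 + 5 + 3 = 19.
Augment r0→r1→r4→r6: bottleneck 4, flow now 4.
Augment r0→r1→r5→r6: bottleneck 3, flow now 7.
Augment r0→r2→r5→r6: bottleneck 4, flow now 11.
Augment r0→r3→r4→r6: bottleneck 5, flow now 16.
Augment r0→r3→r5→r6: bottleneck 1, flow now 17.
No augmenting path remains; maximum flow = 17.
In the residual graph, reachable from r0: {r0}.
Min-cut edges: r0→r1 (7), r0→r2 (4), r0→r3 (6); capacity 7 + 4 + 6 = 17.
Cut capacity 19 exceeds the max flow 17, so it is not minimum.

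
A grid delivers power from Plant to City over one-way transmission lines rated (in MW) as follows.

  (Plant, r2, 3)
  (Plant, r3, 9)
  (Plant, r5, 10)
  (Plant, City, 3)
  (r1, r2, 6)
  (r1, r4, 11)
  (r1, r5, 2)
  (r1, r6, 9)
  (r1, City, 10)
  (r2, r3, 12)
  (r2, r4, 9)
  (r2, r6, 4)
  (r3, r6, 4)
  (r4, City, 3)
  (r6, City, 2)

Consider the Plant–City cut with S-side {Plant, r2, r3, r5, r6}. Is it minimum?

Given cut capacity: 3 + 9 + 2 = 14.
Augment Plant→City: bottleneck 3, flow now 3.
Augment Plant→r2→r4→City: bottleneck 3, flow now 6.
Augment Plant→r3→r6→City: bottleneck 2, flow now 8.
No augmenting path remains; maximum flow = 8.
In the residual graph, reachable from Plant: {Plant, r3, r5, r6}.
Min-cut edges: Plant→r2 (3), Plant→City (3), r6→City (2); capacity 3 + 3 + 2 = 8.
Cut capacity 14 exceeds the max flow 8, so it is not minimum.

No — its capacity is 14, but the minimum cut has capacity 8.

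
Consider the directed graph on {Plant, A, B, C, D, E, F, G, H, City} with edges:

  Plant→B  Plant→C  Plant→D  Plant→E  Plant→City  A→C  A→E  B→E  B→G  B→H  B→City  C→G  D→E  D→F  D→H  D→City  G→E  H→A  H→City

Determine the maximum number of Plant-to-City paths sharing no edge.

3

Assign every edge capacity 1; by Menger, the answer equals the max flow.
Path Plant→City (+1); total 1.
Path Plant→B→City (+1); total 2.
Path Plant→D→City (+1); total 3.
No residual Plant→City path; max flow = 3.
Certifying cut of size 3: {Plant→B, Plant→City, Plant→D}.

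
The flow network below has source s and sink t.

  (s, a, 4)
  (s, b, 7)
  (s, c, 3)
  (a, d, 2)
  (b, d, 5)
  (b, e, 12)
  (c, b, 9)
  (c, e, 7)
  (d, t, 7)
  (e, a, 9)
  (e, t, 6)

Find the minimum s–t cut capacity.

Augment s→a→d→t: bottleneck 2, flow now 2.
Augment s→b→d→t: bottleneck 5, flow now 7.
Augment s→b→e→t: bottleneck 2, flow now 9.
Augment s→c→e→t: bottleneck 3, flow now 12.
No augmenting path remains; maximum flow = 12.
By max-flow min-cut, the minimum cut capacity equals the max flow.
In the residual graph, reachable from s: {s, a}.
Min-cut edges: s→b (7), s→c (3), a→d (2); capacity 7 + 3 + 2 = 12.

12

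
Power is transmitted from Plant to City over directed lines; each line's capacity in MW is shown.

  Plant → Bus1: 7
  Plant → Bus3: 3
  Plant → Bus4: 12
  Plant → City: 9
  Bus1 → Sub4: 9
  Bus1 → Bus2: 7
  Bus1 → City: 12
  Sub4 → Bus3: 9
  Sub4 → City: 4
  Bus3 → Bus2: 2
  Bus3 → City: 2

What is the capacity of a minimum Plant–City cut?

Augment Plant→City: bottleneck 9, flow now 9.
Augment Plant→Bus1→City: bottleneck 7, flow now 16.
Augment Plant→Bus3→City: bottleneck 2, flow now 18.
No augmenting path remains; maximum flow = 18.
By max-flow min-cut, the minimum cut capacity equals the max flow.
In the residual graph, reachable from Plant: {Plant, Bus3, Bus4, Bus2}.
Min-cut edges: Plant→Bus1 (7), Plant→City (9), Bus3→City (2); capacity 7 + 9 + 2 = 18.

18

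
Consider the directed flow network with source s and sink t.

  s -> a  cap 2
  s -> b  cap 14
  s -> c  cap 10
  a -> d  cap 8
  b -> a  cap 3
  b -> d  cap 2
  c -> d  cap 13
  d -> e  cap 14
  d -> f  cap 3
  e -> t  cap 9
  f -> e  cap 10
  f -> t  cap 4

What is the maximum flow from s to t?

Augment s→a→d→e→t: bottleneck 2, flow now 2.
Augment s→b→d→e→t: bottleneck 2, flow now 4.
Augment s→c→d→e→t: bottleneck 5, flow now 9.
Augment s→c→d→f→t: bottleneck 3, flow now 12.
No augmenting path remains; maximum flow = 12.
In the residual graph, reachable from s: {s, a, b, c, d, e}.
Min-cut edges: d→f (3), e→t (9); capacity 3 + 9 = 12.
This cut is saturated, so no flow can exceed 12.

12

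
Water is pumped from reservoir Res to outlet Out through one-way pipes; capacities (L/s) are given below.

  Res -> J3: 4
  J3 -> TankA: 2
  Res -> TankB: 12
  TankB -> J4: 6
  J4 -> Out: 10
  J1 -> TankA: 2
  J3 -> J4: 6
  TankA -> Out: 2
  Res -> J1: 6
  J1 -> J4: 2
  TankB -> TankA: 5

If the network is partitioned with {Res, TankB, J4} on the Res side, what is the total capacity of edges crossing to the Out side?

Edges leaving {Res, TankB, J4}: Res→J3 (4), Res→J1 (6), TankB→TankA (5), J4→Out (10).
Cut capacity = 4 + 6 + 5 + 10 = 25.

25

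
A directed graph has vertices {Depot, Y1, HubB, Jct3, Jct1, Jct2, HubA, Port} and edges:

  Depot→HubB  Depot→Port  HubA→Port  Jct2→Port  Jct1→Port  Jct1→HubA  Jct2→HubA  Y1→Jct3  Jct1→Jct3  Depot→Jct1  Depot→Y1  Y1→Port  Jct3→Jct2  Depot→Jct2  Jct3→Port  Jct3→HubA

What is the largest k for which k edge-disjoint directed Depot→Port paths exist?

Assign every edge capacity 1; by Menger, the answer equals the max flow.
Path Depot→Port (+1); total 1.
Path Depot→Y1→Port (+1); total 2.
Path Depot→Jct1→Port (+1); total 3.
Path Depot→Jct2→Port (+1); total 4.
No residual Depot→Port path; max flow = 4.
Certifying cut of size 4: {Depot→Jct1, Depot→Jct2, Depot→Port, Depot→Y1}.

4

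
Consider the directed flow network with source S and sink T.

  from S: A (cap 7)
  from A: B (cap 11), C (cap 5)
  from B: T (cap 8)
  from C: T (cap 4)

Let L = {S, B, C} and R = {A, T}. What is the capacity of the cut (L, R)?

19

Edges leaving {S, B, C}: S→A (7), B→T (8), C→T (4).
Cut capacity = 7 + 8 + 4 = 19.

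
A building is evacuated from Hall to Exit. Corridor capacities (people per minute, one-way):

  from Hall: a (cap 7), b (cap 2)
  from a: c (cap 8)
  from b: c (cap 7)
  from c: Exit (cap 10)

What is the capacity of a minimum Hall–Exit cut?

Augment Hall→a→c→Exit: bottleneck 7, flow now 7.
Augment Hall→b→c→Exit: bottleneck 2, flow now 9.
No augmenting path remains; maximum flow = 9.
By max-flow min-cut, the minimum cut capacity equals the max flow.
In the residual graph, reachable from Hall: {Hall}.
Min-cut edges: Hall→a (7), Hall→b (2); capacity 7 + 2 = 9.

9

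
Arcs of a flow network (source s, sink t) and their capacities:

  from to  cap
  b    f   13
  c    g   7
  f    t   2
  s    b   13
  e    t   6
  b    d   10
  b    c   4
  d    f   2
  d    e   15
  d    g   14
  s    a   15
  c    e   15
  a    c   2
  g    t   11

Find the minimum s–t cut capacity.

Augment s→b→f→t: bottleneck 2, flow now 2.
Augment s→a→c→e→t: bottleneck 2, flow now 4.
Augment s→b→c→e→t: bottleneck 4, flow now 8.
Augment s→b→d→g→t: bottleneck 7, flow now 15.
No augmenting path remains; maximum flow = 15.
By max-flow min-cut, the minimum cut capacity equals the max flow.
In the residual graph, reachable from s: {s, a}.
Min-cut edges: s→b (13), a→c (2); capacity 13 + 2 = 15.

15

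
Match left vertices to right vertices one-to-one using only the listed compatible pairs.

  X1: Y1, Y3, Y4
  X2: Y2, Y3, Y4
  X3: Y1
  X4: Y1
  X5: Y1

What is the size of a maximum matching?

3

Unit-capacity flow: source→left, listed edges, right→sink; max matching = max flow.
Augmenting path X1→Y1 (+1); matched 1.
Augmenting path X2→Y2 (+1); matched 2.
Augmenting path X3→Y1→X1→Y3 (+1); matched 3.
No augmenting path remains; maximum matching = 3.
König certificate: {X1, X2, Y1} is a vertex cover of size 3 (every listed pair touches it), so no matching can be larger.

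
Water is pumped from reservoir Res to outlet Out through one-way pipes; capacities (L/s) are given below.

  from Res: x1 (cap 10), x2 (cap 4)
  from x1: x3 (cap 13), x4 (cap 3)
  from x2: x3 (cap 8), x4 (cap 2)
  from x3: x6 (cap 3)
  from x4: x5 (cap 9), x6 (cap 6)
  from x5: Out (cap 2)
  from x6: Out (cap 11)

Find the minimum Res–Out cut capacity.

8

Augment Res→x1→x3→x6→Out: bottleneck 3, flow now 3.
Augment Res→x1→x4→x5→Out: bottleneck 2, flow now 5.
Augment Res→x1→x4→x6→Out: bottleneck 1, flow now 6.
Augment Res→x2→x4→x6→Out: bottleneck 2, flow now 8.
No augmenting path remains; maximum flow = 8.
By max-flow min-cut, the minimum cut capacity equals the max flow.
In the residual graph, reachable from Res: {Res, x1, x2, x3}.
Min-cut edges: x1→x4 (3), x2→x4 (2), x3→x6 (3); capacity 3 + 2 + 3 = 8.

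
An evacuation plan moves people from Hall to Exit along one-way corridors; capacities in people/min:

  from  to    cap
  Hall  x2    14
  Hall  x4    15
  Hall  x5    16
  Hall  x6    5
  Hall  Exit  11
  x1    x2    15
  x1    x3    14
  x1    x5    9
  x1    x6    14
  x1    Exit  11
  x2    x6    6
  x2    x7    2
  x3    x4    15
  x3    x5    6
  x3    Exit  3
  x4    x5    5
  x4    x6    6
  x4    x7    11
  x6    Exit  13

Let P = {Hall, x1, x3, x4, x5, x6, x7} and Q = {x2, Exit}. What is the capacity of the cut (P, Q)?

Edges leaving {Hall, x1, x3, x4, x5, x6, x7}: Hall→x2 (14), Hall→Exit (11), x1→x2 (15), x1→Exit (11), x3→Exit (3), x6→Exit (13).
Cut capacity = 14 + 11 + 15 + 11 + 3 + 13 = 67.

67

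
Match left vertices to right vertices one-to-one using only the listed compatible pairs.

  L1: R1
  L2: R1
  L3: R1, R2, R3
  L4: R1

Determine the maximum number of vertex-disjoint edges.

Unit-capacity flow: source→left, listed edges, right→sink; max matching = max flow.
Augmenting path L1→R1 (+1); matched 1.
Augmenting path L3→R2 (+1); matched 2.
No augmenting path remains; maximum matching = 2.
König certificate: {L3, R1} is a vertex cover of size 2 (every listed pair touches it), so no matching can be larger.

2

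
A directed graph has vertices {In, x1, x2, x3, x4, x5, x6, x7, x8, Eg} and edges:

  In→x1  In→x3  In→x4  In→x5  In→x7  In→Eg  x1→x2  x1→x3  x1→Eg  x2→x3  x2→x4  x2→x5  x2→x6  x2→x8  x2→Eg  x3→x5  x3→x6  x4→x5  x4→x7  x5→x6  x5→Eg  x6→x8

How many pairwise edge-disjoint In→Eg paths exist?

3

Assign every edge capacity 1; by Menger, the answer equals the max flow.
Path In→Eg (+1); total 1.
Path In→x1→Eg (+1); total 2.
Path In→x5→Eg (+1); total 3.
No residual In→Eg path; max flow = 3.
Certifying cut of size 3: {In→Eg, In→x1, x5→Eg}.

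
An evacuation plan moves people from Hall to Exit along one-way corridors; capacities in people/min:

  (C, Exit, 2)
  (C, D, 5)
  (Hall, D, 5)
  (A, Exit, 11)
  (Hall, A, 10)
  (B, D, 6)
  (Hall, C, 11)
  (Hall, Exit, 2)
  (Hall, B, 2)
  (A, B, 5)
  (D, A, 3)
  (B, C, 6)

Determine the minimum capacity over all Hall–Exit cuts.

15

Augment Hall→Exit: bottleneck 2, flow now 2.
Augment Hall→A→Exit: bottleneck 10, flow now 12.
Augment Hall→C→Exit: bottleneck 2, flow now 14.
Augment Hall→D→A→Exit: bottleneck 1, flow now 15.
No augmenting path remains; maximum flow = 15.
By max-flow min-cut, the minimum cut capacity equals the max flow.
In the residual graph, reachable from Hall: {Hall, A, B, C, D}.
Min-cut edges: Hall→Exit (2), A→Exit (11), C→Exit (2); capacity 2 + 11 + 2 = 15.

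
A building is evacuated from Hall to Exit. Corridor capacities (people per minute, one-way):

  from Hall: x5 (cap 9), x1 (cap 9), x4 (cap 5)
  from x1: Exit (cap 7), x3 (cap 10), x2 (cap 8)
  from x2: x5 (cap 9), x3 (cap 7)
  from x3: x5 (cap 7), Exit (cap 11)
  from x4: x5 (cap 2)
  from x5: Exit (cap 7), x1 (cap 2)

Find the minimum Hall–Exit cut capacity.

Augment Hall→x1→Exit: bottleneck 7, flow now 7.
Augment Hall→x5→Exit: bottleneck 7, flow now 14.
Augment Hall→x1→x3→Exit: bottleneck 2, flow now 16.
Augment Hall→x5→x1→x3→Exit: bottleneck 2, flow now 18.
No augmenting path remains; maximum flow = 18.
By max-flow min-cut, the minimum cut capacity equals the max flow.
In the residual graph, reachable from Hall: {Hall, x4, x5}.
Min-cut edges: Hall→x1 (9), x5→x1 (2), x5→Exit (7); capacity 9 + 2 + 7 = 18.

18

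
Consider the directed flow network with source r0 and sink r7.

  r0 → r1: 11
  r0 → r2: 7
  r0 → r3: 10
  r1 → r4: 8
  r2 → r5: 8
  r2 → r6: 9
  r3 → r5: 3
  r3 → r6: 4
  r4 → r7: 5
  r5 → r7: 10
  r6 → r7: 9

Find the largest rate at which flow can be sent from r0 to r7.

19

Augment r0→r1→r4→r7: bottleneck 5, flow now 5.
Augment r0→r2→r5→r7: bottleneck 7, flow now 12.
Augment r0→r3→r5→r7: bottleneck 3, flow now 15.
Augment r0→r3→r6→r7: bottleneck 4, flow now 19.
No augmenting path remains; maximum flow = 19.
In the residual graph, reachable from r0: {r0, r1, r3, r4}.
Min-cut edges: r0→r2 (7), r3→r5 (3), r3→r6 (4), r4→r7 (5); capacity 7 + 3 + 4 + 5 = 19.
This cut is saturated, so no flow can exceed 19.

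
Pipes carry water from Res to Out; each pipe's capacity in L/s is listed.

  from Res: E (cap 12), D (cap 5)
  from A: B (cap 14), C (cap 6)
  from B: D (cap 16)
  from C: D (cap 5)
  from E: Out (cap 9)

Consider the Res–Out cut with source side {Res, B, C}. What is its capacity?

Edges leaving {Res, B, C}: Res→D (5), Res→E (12), B→D (16), C→D (5).
Cut capacity = 5 + 12 + 16 + 5 = 38.

38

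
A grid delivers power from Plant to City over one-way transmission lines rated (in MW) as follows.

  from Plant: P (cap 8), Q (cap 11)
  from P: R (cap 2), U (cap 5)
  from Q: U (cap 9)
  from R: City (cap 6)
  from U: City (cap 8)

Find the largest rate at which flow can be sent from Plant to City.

10

Augment Plant→P→R→City: bottleneck 2, flow now 2.
Augment Plant→P→U→City: bottleneck 5, flow now 7.
Augment Plant→Q→U→City: bottleneck 3, flow now 10.
No augmenting path remains; maximum flow = 10.
In the residual graph, reachable from Plant: {Plant, P, Q, U}.
Min-cut edges: P→R (2), U→City (8); capacity 2 + 8 = 10.
This cut is saturated, so no flow can exceed 10.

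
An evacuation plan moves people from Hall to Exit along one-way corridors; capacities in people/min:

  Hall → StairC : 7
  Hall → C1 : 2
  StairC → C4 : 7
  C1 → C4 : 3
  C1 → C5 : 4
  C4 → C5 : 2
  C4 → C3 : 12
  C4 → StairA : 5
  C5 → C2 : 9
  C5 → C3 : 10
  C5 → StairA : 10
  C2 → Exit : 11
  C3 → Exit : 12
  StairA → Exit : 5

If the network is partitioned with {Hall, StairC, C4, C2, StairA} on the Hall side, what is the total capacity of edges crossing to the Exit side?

Edges leaving {Hall, StairC, C4, C2, StairA}: Hall→C1 (2), C4→C5 (2), C4→C3 (12), C2→Exit (11), StairA→Exit (5).
Cut capacity = 2 + 2 + 12 + 11 + 5 = 32.

32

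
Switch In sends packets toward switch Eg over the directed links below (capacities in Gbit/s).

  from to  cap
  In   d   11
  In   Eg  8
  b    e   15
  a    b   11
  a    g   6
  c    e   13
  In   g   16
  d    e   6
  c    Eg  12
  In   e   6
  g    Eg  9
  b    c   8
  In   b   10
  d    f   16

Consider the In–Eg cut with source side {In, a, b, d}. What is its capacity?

Edges leaving {In, a, b, d}: In→e (6), In→g (16), In→Eg (8), a→g (6), b→c (8), b→e (15), d→e (6), d→f (16).
Cut capacity = 6 + 16 + 8 + 6 + 8 + 15 + 6 + 16 = 81.

81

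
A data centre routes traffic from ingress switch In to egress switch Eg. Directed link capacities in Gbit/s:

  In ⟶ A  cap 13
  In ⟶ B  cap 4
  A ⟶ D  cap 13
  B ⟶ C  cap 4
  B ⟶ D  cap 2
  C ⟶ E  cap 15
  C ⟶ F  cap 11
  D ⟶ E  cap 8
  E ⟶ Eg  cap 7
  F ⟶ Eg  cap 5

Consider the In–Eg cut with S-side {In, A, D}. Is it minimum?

Given cut capacity: 4 + 8 = 12.
Augment In→A→D→E→Eg: bottleneck 7, flow now 7.
Augment In→B→C→F→Eg: bottleneck 4, flow now 11.
No augmenting path remains; maximum flow = 11.
In the residual graph, reachable from In: {In, A, D, E}.
Min-cut edges: In→B (4), E→Eg (7); capacity 4 + 7 = 11.
Cut capacity 12 exceeds the max flow 11, so it is not minimum.

No — its capacity is 12, but the minimum cut has capacity 11.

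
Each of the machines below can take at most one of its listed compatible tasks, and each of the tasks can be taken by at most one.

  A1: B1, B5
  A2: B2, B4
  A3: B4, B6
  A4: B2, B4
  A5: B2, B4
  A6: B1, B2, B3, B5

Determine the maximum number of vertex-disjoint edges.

Unit-capacity flow: source→left, listed edges, right→sink; max matching = max flow.
Augmenting path A1→B1 (+1); matched 1.
Augmenting path A2→B2 (+1); matched 2.
Augmenting path A3→B4 (+1); matched 3.
Augmenting path A6→B3 (+1); matched 4.
Augmenting path A4→B4→A3→B6 (+1); matched 5.
No augmenting path remains; maximum matching = 5.
König certificate: {A1, A3, A6, B2, B4} is a vertex cover of size 5 (every listed pair touches it), so no matching can be larger.

5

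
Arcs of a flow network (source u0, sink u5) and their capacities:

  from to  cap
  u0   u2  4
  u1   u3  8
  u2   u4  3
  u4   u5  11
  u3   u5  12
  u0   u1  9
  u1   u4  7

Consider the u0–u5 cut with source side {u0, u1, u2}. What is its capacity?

Edges leaving {u0, u1, u2}: u1→u3 (8), u1→u4 (7), u2→u4 (3).
Cut capacity = 8 + 7 + 3 = 18.

18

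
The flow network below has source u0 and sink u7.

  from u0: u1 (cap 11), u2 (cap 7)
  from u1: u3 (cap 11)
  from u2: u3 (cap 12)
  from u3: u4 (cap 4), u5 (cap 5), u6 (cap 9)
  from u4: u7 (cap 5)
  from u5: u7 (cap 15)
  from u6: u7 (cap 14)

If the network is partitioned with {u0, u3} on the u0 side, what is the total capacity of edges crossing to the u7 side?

36

Edges leaving {u0, u3}: u0→u1 (11), u0→u2 (7), u3→u4 (4), u3→u5 (5), u3→u6 (9).
Cut capacity = 11 + 7 + 4 + 5 + 9 = 36.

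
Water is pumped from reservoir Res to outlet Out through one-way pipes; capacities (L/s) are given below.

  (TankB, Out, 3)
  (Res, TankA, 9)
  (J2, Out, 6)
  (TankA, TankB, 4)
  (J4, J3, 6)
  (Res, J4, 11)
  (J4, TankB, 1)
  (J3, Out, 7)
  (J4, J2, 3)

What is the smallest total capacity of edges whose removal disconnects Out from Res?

Augment Res→J4→J2→Out: bottleneck 3, flow now 3.
Augment Res→J4→J3→Out: bottleneck 6, flow now 9.
Augment Res→J4→TankB→Out: bottleneck 1, flow now 10.
Augment Res→TankA→TankB→Out: bottleneck 2, flow now 12.
No augmenting path remains; maximum flow = 12.
By max-flow min-cut, the minimum cut capacity equals the max flow.
In the residual graph, reachable from Res: {Res, J4, TankA, TankB}.
Min-cut edges: J4→J2 (3), J4→J3 (6), TankB→Out (3); capacity 3 + 6 + 3 = 12.

12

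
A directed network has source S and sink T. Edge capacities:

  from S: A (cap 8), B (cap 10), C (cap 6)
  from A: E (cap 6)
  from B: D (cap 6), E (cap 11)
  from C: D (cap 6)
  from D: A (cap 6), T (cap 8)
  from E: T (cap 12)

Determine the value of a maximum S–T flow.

Augment S→A→E→T: bottleneck 6, flow now 6.
Augment S→B→D→T: bottleneck 6, flow now 12.
Augment S→B→E→T: bottleneck 4, flow now 16.
Augment S→C→D→T: bottleneck 2, flow now 18.
Augment S→C→D→B→E→T: bottleneck 2, flow now 20. (uses reverse residual edge)
No augmenting path remains; maximum flow = 20.
In the residual graph, reachable from S: {S, A, B, C, D, E}.
Min-cut edges: D→T (8), E→T (12); capacity 8 + 12 = 20.
This cut is saturated, so no flow can exceed 20.

20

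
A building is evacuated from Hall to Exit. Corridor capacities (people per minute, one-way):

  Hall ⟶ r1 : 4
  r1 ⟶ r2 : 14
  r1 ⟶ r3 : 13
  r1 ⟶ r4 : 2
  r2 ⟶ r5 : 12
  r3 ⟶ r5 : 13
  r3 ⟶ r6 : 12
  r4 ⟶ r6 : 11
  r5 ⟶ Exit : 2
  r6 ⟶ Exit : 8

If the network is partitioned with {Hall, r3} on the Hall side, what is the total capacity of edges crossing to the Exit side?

Edges leaving {Hall, r3}: Hall→r1 (4), r3→r5 (13), r3→r6 (12).
Cut capacity = 4 + 13 + 12 = 29.

29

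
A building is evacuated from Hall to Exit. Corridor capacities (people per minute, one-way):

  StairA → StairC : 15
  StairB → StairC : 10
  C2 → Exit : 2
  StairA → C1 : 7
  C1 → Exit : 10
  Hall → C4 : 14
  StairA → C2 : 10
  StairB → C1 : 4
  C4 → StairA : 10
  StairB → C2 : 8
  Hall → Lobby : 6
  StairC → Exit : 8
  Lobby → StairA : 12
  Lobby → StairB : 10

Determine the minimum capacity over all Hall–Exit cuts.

16

Augment Hall→Lobby→StairA→C1→Exit: bottleneck 6, flow now 6.
Augment Hall→C4→StairA→C1→Exit: bottleneck 1, flow now 7.
Augment Hall→C4→StairA→C2→Exit: bottleneck 2, flow now 9.
Augment Hall→C4→StairA→StairC→Exit: bottleneck 7, flow now 16.
No augmenting path remains; maximum flow = 16.
By max-flow min-cut, the minimum cut capacity equals the max flow.
In the residual graph, reachable from Hall: {Hall, C4}.
Min-cut edges: Hall→Lobby (6), C4→StairA (10); capacity 6 + 10 = 16.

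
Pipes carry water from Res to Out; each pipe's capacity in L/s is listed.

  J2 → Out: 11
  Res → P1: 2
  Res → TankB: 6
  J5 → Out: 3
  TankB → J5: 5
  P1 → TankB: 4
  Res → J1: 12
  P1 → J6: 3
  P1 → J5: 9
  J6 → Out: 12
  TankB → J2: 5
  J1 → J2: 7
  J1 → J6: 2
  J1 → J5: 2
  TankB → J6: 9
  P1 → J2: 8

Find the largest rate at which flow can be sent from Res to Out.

Augment Res→J1→J5→Out: bottleneck 2, flow now 2.
Augment Res→J1→J2→Out: bottleneck 7, flow now 9.
Augment Res→J1→J6→Out: bottleneck 2, flow now 11.
Augment Res→TankB→J5→Out: bottleneck 1, flow now 12.
Augment Res→TankB→J2→Out: bottleneck 4, flow now 16.
Augment Res→TankB→J6→Out: bottleneck 1, flow now 17.
Augment Res→P1→J6→Out: bottleneck 2, flow now 19.
No augmenting path remains; maximum flow = 19.
In the residual graph, reachable from Res: {Res, J1}.
Min-cut edges: Res→TankB (6), Res→P1 (2), J1→J5 (2), J1→J2 (7), J1→J6 (2); capacity 6 + 2 + 2 + 7 + 2 = 19.
This cut is saturated, so no flow can exceed 19.

19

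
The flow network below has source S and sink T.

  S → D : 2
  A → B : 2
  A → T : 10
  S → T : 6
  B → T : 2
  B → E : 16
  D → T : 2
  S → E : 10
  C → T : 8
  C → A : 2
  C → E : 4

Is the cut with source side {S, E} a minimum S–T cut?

Given cut capacity: 2 + 6 = 8.
Augment S→T: bottleneck 6, flow now 6.
Augment S→D→T: bottleneck 2, flow now 8.
No augmenting path remains; maximum flow = 8.
Cut capacity 8 equals the max flow, so it is a minimum cut.

Yes — it is a minimum cut (capacity 8).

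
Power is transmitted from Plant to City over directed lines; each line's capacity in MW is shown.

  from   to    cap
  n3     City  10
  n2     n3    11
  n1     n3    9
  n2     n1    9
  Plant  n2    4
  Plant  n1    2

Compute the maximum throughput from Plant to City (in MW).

Augment Plant→n1→n3→City: bottleneck 2, flow now 2.
Augment Plant→n2→n3→City: bottleneck 4, flow now 6.
No augmenting path remains; maximum flow = 6.
In the residual graph, reachable from Plant: {Plant}.
Min-cut edges: Plant→n1 (2), Plant→n2 (4); capacity 2 + 4 = 6.
This cut is saturated, so no flow can exceed 6.

6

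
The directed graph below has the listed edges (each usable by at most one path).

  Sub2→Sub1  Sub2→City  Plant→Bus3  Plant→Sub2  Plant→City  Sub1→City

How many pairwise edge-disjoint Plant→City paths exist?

2

Assign every edge capacity 1; by Menger, the answer equals the max flow.
Path Plant→City (+1); total 1.
Path Plant→Sub2→City (+1); total 2.
No residual Plant→City path; max flow = 2.
Certifying cut of size 2: {Plant→City, Plant→Sub2}.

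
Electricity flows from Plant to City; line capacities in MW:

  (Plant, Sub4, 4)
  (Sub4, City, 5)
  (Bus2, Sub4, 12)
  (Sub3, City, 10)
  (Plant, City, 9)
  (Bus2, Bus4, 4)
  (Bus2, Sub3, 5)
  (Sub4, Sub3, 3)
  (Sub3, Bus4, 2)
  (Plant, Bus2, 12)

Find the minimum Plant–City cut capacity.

Augment Plant→City: bottleneck 9, flow now 9.
Augment Plant→Sub4→City: bottleneck 4, flow now 13.
Augment Plant→Bus2→Sub4→City: bottleneck 1, flow now 14.
Augment Plant→Bus2→Sub3→City: bottleneck 5, flow now 19.
Augment Plant→Bus2→Sub4→Sub3→City: bottleneck 3, flow now 22.
No augmenting path remains; maximum flow = 22.
By max-flow min-cut, the minimum cut capacity equals the max flow.
In the residual graph, reachable from Plant: {Plant, Bus2, Bus4, Sub4}.
Min-cut edges: Plant→City (9), Bus2→Sub3 (5), Sub4→Sub3 (3), Sub4→City (5); capacity 9 + 5 + 3 + 5 = 22.

22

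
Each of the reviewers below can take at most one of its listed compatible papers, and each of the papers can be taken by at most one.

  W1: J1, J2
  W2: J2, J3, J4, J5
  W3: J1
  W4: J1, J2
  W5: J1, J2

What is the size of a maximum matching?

Unit-capacity flow: source→left, listed edges, right→sink; max matching = max flow.
Augmenting path W1→J1 (+1); matched 1.
Augmenting path W2→J2 (+1); matched 2.
Augmenting path W4→J2→W2→J3 (+1); matched 3.
No augmenting path remains; maximum matching = 3.
König certificate: {W2, J1, J2} is a vertex cover of size 3 (every listed pair touches it), so no matching can be larger.

3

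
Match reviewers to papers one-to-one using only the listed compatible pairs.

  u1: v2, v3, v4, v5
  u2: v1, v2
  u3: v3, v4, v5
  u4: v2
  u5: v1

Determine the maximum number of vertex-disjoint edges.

Unit-capacity flow: source→left, listed edges, right→sink; max matching = max flow.
Augmenting path u1→v2 (+1); matched 1.
Augmenting path u2→v1 (+1); matched 2.
Augmenting path u3→v3 (+1); matched 3.
Augmenting path u4→v2→u1→v4 (+1); matched 4.
No augmenting path remains; maximum matching = 4.
König certificate: {u1, u3, v1, v2} is a vertex cover of size 4 (every listed pair touches it), so no matching can be larger.

4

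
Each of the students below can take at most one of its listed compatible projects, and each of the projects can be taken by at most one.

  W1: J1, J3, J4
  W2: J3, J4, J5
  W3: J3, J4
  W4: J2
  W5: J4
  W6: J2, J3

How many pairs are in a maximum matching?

5

Unit-capacity flow: source→left, listed edges, right→sink; max matching = max flow.
Augmenting path W1→J1 (+1); matched 1.
Augmenting path W2→J3 (+1); matched 2.
Augmenting path W3→J4 (+1); matched 3.
Augmenting path W4→J2 (+1); matched 4.
Augmenting path W6→J3→W2→J5 (+1); matched 5.
No augmenting path remains; maximum matching = 5.
König certificate: {W1, W2, J2, J3, J4} is a vertex cover of size 5 (every listed pair touches it), so no matching can be larger.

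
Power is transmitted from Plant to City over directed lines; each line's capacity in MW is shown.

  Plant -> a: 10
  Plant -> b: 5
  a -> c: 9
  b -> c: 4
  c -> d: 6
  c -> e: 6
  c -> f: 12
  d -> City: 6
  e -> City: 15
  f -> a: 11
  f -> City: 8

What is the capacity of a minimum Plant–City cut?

13

Augment Plant→a→c→d→City: bottleneck 6, flow now 6.
Augment Plant→a→c→e→City: bottleneck 3, flow now 9.
Augment Plant→b→c→e→City: bottleneck 3, flow now 12.
Augment Plant→b→c→f→City: bottleneck 1, flow now 13.
No augmenting path remains; maximum flow = 13.
By max-flow min-cut, the minimum cut capacity equals the max flow.
In the residual graph, reachable from Plant: {Plant, a, b}.
Min-cut edges: a→c (9), b→c (4); capacity 9 + 4 = 13.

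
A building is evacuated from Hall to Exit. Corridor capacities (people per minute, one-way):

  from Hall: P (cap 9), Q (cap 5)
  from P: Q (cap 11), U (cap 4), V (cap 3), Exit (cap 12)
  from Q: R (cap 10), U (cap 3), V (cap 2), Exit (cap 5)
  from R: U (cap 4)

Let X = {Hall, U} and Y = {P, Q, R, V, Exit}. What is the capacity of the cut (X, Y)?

Edges leaving {Hall, U}: Hall→P (9), Hall→Q (5).
Cut capacity = 9 + 5 = 14.

14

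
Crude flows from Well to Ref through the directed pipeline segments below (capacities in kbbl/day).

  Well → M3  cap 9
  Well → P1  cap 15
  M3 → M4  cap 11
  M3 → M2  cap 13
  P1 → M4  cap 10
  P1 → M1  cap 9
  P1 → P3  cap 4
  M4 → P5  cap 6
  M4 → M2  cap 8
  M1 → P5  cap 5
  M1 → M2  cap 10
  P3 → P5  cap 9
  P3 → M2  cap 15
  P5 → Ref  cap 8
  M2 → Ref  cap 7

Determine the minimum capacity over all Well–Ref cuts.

Augment Well→M3→M2→Ref: bottleneck 7, flow now 7.
Augment Well→M3→M4→P5→Ref: bottleneck 2, flow now 9.
Augment Well→P1→M4→P5→Ref: bottleneck 4, flow now 13.
Augment Well→P1→M1→P5→Ref: bottleneck 2, flow now 15.
No augmenting path remains; maximum flow = 15.
By max-flow min-cut, the minimum cut capacity equals the max flow.
In the residual graph, reachable from Well: {Well, M3, P1, M4, M1, P3, P5, M2}.
Min-cut edges: P5→Ref (8), M2→Ref (7); capacity 8 + 7 = 15.

15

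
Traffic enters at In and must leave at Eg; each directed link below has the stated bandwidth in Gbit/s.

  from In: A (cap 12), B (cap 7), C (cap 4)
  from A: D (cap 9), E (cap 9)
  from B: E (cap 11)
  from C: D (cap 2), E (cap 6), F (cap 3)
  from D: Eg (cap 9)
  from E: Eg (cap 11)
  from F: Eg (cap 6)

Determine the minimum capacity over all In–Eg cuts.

23

Augment In→A→D→Eg: bottleneck 9, flow now 9.
Augment In→A→E→Eg: bottleneck 3, flow now 12.
Augment In→B→E→Eg: bottleneck 7, flow now 19.
Augment In→C→E→Eg: bottleneck 1, flow now 20.
Augment In→C→F→Eg: bottleneck 3, flow now 23.
No augmenting path remains; maximum flow = 23.
By max-flow min-cut, the minimum cut capacity equals the max flow.
In the residual graph, reachable from In: {In}.
Min-cut edges: In→A (12), In→B (7), In→C (4); capacity 12 + 7 + 4 = 23.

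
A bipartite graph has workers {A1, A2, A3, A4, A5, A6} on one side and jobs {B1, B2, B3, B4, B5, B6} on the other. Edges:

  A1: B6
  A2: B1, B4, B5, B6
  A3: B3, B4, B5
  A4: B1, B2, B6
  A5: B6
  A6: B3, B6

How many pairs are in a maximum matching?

5

Unit-capacity flow: source→left, listed edges, right→sink; max matching = max flow.
Augmenting path A1→B6 (+1); matched 1.
Augmenting path A2→B1 (+1); matched 2.
Augmenting path A3→B3 (+1); matched 3.
Augmenting path A4→B2 (+1); matched 4.
Augmenting path A6→B3→A3→B4 (+1); matched 5.
No augmenting path remains; maximum matching = 5.
König certificate: {A2, A3, A4, A6, B6} is a vertex cover of size 5 (every listed pair touches it), so no matching can be larger.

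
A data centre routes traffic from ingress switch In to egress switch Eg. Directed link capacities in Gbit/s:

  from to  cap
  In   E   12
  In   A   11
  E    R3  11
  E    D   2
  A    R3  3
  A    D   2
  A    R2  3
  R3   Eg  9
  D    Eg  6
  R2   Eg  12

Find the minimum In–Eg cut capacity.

Augment In→E→R3→Eg: bottleneck 9, flow now 9.
Augment In→E→D→Eg: bottleneck 2, flow now 11.
Augment In→A→D→Eg: bottleneck 2, flow now 13.
Augment In→A→R2→Eg: bottleneck 3, flow now 16.
No augmenting path remains; maximum flow = 16.
By max-flow min-cut, the minimum cut capacity equals the max flow.
In the residual graph, reachable from In: {In, E, A, R3}.
Min-cut edges: E→D (2), A→D (2), A→R2 (3), R3→Eg (9); capacity 2 + 2 + 3 + 9 = 16.

16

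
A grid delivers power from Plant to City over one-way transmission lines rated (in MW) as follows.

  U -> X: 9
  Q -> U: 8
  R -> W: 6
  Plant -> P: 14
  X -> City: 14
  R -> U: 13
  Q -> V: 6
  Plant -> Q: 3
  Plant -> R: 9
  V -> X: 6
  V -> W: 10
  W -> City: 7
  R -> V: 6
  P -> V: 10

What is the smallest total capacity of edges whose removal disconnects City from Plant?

Augment Plant→R→W→City: bottleneck 6, flow now 6.
Augment Plant→P→V→W→City: bottleneck 1, flow now 7.
Augment Plant→P→V→X→City: bottleneck 6, flow now 13.
Augment Plant→Q→U→X→City: bottleneck 3, flow now 16.
Augment Plant→R→U→X→City: bottleneck 3, flow now 19.
Augment Plant→P→V→W→R→U→X→City: bottleneck 2, flow now 21. (uses reverse residual edge)
No augmenting path remains; maximum flow = 21.
By max-flow min-cut, the minimum cut capacity equals the max flow.
In the residual graph, reachable from Plant: {Plant, P, Q, R, U, V, W, X}.
Min-cut edges: W→City (7), X→City (14); capacity 7 + 14 = 21.

21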